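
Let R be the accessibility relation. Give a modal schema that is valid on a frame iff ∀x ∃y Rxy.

This is seriality; the standard corresponding axiom is D: □ψ → ◇ψ.

□ψ → ◇ψ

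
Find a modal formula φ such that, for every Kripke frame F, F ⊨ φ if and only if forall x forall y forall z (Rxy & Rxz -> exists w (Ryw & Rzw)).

A defining formula is ◇□s → □◇s (the .2 axiom).
Suppose ◇□s→□◇s is valid. Take Rxy, Rxz and set V(s)={w : Ryw}. Then □s at y so ◇□s at x, so □◇s at x, so ◇s at z, giving w with Rzw and Ryw.

◇□s → □◇s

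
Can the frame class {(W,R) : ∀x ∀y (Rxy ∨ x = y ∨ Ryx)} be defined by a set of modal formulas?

If a class were modally definable it would be closed under disjoint unions (Goldblatt–Thomason).
Take 3 disjoint single-world reflexive frames: each is trivially connected, but their disjoint union has 3 worlds with no edge between distinct components, so it is not connected.
So no modal formula (or set of formulas) defines exactly the connected frames.

No — not modally definable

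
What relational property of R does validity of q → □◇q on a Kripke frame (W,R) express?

This schema is the B axiom.
Its frame correspondent is symmetry — ∀x ∀y (Rxy → Ryx).

Symmetry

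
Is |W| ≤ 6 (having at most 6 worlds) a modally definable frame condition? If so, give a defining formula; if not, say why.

Modal frame validity is preserved under disjoint unions.
Any modal formula valid on each of 7 disjoint one-world frames is valid on their disjoint union (validity is preserved under disjoint unions). Each one-world frame has |W|=1≤6, but the union has |W|=7.
So the class is not modally definable.

Not modally definable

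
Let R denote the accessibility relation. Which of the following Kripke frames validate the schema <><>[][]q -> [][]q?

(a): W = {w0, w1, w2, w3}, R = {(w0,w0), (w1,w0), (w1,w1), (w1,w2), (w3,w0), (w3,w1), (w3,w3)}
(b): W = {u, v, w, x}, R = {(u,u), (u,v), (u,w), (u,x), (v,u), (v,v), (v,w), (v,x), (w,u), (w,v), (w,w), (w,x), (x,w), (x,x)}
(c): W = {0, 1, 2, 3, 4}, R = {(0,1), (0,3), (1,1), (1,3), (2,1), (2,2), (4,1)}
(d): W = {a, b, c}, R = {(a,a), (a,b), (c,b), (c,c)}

(b)

Frame correspondent (Sahlqvist): forall x forall y forall z ((x R^2 y & x R^2 z) -> exists w (y R^2 w & z = w)) — i.e. a generalized confluence (Geach) condition.
(a): fails — w1R²w0, w1R²w1 but no w with w0R²w and w1=w.
(b): ✓.
(c): fails — 0R²3, 0R²1 but no w with 3R²w and 1=w.
(d): fails — aR²b, aR²a but no w with bR²w and a=w.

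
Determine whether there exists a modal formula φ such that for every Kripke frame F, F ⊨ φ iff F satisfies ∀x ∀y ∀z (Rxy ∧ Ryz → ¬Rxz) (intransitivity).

No — not modally definable

Modal frame validity is preserved under surjective bounded morphisms.
The 3-cycle (worlds a,b,c with a→b→c→a) is intransitive. Mapping every world to a single reflexive point • is a surjective bounded morphism; the reflexive point is not intransitive (R••∧R•• but R••).
Hence intransitivity is not modally definable.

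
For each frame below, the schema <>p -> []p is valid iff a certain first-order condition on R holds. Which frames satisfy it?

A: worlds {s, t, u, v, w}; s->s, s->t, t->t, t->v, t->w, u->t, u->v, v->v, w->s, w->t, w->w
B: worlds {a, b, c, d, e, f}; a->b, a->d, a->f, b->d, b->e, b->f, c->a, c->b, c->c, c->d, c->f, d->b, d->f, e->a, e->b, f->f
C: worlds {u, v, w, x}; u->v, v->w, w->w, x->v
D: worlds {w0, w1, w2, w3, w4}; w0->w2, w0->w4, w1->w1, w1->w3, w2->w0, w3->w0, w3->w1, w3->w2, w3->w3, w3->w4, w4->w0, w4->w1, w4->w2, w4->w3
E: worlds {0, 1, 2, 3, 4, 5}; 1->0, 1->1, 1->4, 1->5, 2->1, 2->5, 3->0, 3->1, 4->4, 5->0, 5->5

Frame correspondent (Sahlqvist): forall x forall y forall z (Rxy & Rxz -> y = z) — i.e. partial functionality.
A: fails — s sees both s and t.
B: fails — a sees both b and d.
C: holds.
D: fails — w0 sees both w2 and w4.
E: fails — 1 sees both 0 and 1.
Valid on: C.

C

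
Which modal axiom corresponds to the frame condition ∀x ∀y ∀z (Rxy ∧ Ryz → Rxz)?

This is transitivity; the standard corresponding axiom is 4: □r → □□r.
Suppose □r→□□r is valid. Take Rxy, Ryz and set V(r)={w : Rxw}. Then □r at x, so □□r at x, so □r at y, so r at z, i.e. Rxz.

□r → □□r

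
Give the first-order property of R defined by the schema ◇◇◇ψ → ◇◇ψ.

∀x ∀y (xR³y → ∃w (y = w ∧ xR²w))

This is a Sahlqvist (Geach-type) schema ◇^3□^0ψ → □^0◇^2ψ.
Minimal-valuation argument: fix x; take any y with xR^3y and any z with xR^0z. Set V(ψ) to the set of worlds R-reachable from y in exactly 0 steps. Then □^0ψ holds at y, so the antecedent holds at x; validity forces ◇^2ψ at z, giving a w with zR^2w and yR^0w.
First-order correspondent: ∀x ∀y (xR³y → ∃w (y = w ∧ xR²w)).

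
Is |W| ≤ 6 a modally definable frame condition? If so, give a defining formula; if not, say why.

No

If a class were modally definable it would be closed under disjoint unions (Goldblatt–Thomason).
Any modal formula valid on each of 7 disjoint one-world frames is valid on their disjoint union (validity is preserved under disjoint unions). Each one-world frame has |W|=1≤6, but the union has |W|=7.
Hence having at most 6 worlds is not modally definable.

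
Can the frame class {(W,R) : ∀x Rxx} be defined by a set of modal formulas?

This is a Sahlqvist condition; the T axiom □p → p defines it.
Suppose □p→p is valid. At any x set V(p)={w : Rxw}. Then □p holds at x, so p holds at x, i.e. Rxx.

Yes, by □p → p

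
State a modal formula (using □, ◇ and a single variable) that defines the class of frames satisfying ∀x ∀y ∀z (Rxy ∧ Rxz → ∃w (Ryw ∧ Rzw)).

◇□ψ → □◇ψ

A defining formula is ◇□ψ → □◇ψ (the .2 axiom).
Suppose ◇□ψ→□◇ψ is valid. Take Rxy, Rxz and set V(ψ)={w : Ryw}. Then □ψ at y so ◇□ψ at x, so □◇ψ at x, so ◇ψ at z, giving w with Rzw and Ryw.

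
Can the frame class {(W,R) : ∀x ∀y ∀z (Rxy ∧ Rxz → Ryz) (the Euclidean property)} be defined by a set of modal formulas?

Yes, by ◇q → □◇q

The condition is the Euclidean property. A defining modal formula is ◇q → □◇q.
Suppose ◇q→□◇q is valid. Take Rxy, Rxz and set V(q)={y}. Then ◇q at x, so □◇q at x, so ◇q at z, so some w with Rzw has q; w=y, i.e. Rzy. By symmetry of the argument, Ryz.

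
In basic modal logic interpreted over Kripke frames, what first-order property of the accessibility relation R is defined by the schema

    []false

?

emptiness of R

□⊥ is valid iff no world has any successor (otherwise □⊥ fails at any world with one).
Conversely, on a frame with emptiness of R the schema holds at every world under every valuation.
So the correspondent is emptiness of R.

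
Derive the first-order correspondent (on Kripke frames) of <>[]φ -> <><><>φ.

forall x forall y (xRy -> exists w (yRw & x R^3 w))

This is a Sahlqvist (Geach-type) schema ◇^1□^1φ → □^0◇^3φ.
Minimal-valuation argument: fix x; take any y with xR^1y and any z with xR^0z. Set V(φ) to the set of worlds R-reachable from y in exactly 1 step. Then □^1φ holds at y, so the antecedent holds at x; validity forces ◇^3φ at z, giving a w with zR^3w and yR^1w.
First-order correspondent: forall x forall y (xRy -> exists w (yRw & x R^3 w)).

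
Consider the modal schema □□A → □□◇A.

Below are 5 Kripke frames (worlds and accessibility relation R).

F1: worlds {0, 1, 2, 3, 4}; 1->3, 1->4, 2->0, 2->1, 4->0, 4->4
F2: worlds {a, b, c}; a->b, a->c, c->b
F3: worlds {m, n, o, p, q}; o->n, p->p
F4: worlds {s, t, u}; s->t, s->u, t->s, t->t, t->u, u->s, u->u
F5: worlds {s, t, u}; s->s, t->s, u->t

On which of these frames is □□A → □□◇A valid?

F3, F4, F5

This is the axiom for a generalized confluence (Geach) condition; its first-order frame correspondent is ∀x ∀z (xR²z → ∃w (xR²w ∧ zRw)).
F1: fails — 1R²0 but no w with 1R²w and 0Rw.
F2: fails — aR²b but no w with aR²w and bRw.
F3: holds.
F4: holds.
F5: holds.
Valid on: F3, F4, F5.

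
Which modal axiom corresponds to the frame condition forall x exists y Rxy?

□q → ◇q

The condition is seriality. The D schema □q → ◇q defines it.
Suppose □q→◇q is valid. At any x set V(q)=W. Then □q at x, so ◇q at x, so x has a successor.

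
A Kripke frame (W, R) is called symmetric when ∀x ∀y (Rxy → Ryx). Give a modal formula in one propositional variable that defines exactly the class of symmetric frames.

A defining formula is r → □◇r (the B axiom).

r → □◇r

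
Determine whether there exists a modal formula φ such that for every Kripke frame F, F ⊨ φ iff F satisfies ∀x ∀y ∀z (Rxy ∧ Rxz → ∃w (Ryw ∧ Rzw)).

The condition is convergence. A defining modal formula is ◇□q → □◇q.
Suppose ◇□q→□◇q is valid. Take Rxy, Rxz and set V(q)={w : Ryw}. Then □q at y so ◇□q at x, so □◇q at x, so ◇q at z, giving w with Rzw and Ryw.

Yes, by ◇□q → □◇q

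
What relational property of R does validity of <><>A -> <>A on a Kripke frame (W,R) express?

Replacing A by ¬A and contraposing gives the equivalent schema □A → □□A.
Suppose □A→□□A is valid. Take Rxy, Ryz and set V(A)={w : Rxw}. Then □A at x, so □□A at x, so □A at y, so A at z, i.e. Rxz.
Conversely, any frame satisfying forall x forall y forall z (Rxy & Ryz -> Rxz) validates the schema.
So the correspondent is transitivity.

transitivity: forall x forall y forall z (Rxy & Ryz -> Rxz)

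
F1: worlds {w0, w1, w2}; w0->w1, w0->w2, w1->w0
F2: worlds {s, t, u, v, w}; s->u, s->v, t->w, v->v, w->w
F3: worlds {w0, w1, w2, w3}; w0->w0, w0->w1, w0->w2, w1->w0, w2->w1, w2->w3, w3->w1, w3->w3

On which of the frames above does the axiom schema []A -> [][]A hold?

F2

The schema corresponds to transitivity: forall x forall y forall z (Rxy & Ryz -> Rxz).
F1: fails — Rw0w1 and Rw1w0 but not Rw0w0.
F2: satisfies the condition.
F3: fails — Rw1w0 and Rw0w1 but not Rw1w1.
Valid on: F2.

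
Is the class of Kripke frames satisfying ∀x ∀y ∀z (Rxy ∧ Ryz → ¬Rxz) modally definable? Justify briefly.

If a class were modally definable it would be closed under surjective bounded morphisms (Goldblatt–Thomason).
The 5-cycle (worlds a,b,c,d,e with a→b→c→d→e→a) is intransitive. Mapping every world to a single reflexive point • is a surjective bounded morphism; the reflexive point is not intransitive (R••∧R•• but R••).
Hence intransitivity is not modally definable.

No — not modally definable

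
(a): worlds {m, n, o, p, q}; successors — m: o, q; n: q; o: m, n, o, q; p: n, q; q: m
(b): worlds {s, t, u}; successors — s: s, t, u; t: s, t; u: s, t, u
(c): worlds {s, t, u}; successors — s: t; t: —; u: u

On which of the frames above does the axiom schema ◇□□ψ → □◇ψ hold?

This is the axiom for a generalized confluence (Geach) condition; its first-order frame correspondent is ∀x ∀y ∀z ((xRy ∧ xRz) → ∃w (yR²w ∧ zRw)).
(a): fails — mRq, mRq but no w with qR²w and qRw.
(b): condition met.
(c): fails — sRt, sRt but no w with tR²w and tRw.

(b)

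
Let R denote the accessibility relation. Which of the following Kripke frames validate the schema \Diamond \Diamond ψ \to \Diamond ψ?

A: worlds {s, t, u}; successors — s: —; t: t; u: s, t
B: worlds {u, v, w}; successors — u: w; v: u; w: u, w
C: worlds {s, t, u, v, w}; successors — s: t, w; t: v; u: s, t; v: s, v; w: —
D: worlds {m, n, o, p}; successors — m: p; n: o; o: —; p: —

A, D

This is the axiom for transitivity; its first-order frame correspondent is \forall x \forall y \forall z (Rxy \wedge Ryz \to Rxz).
A: condition met.
B: fails — Rvu and Ruw but not Rvw.
C: fails — Rtv and Rvs but not Rts.
D: condition met.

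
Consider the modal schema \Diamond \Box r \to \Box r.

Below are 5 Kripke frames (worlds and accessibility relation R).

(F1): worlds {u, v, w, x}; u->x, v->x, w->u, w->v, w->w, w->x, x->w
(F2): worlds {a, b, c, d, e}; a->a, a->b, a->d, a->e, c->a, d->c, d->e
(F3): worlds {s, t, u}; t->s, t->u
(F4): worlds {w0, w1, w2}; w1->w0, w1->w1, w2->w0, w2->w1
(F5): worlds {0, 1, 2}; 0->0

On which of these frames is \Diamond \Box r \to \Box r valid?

(F5)

The schema corresponds to the Euclidean property: \forall x \forall y \forall z (Rxy \wedge Rxz \to Ryz).
(F1): fails — Rux and Rux but not Rxx.
(F2): fails — Rab and Rab but not Rbb.
(F3): fails — Rtu and Rtu but not Ruu.
(F4): fails — Rw1w0 and Rw1w1 but not Rw0w1.
(F5): satisfies the condition.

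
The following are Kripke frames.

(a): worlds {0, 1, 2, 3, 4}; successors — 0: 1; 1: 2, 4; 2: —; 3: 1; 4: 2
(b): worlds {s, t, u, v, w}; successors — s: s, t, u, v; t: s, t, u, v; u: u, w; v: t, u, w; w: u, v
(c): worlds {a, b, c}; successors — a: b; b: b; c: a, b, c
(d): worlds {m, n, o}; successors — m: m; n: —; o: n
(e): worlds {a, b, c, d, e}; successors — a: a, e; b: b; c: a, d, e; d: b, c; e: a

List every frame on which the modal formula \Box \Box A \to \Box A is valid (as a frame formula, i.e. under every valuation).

This is the axiom for density; its first-order frame correspondent is \forall x \forall y (Rxy \to \exists z (Rxz \wedge Rzy)).
(a): fails — R31 but no z with R3z and Rz1.
(b): fails — Rwv but no z with Rwz and Rzv.
(c): holds.
(d): fails — Ron but no z with Roz and Rzn.
(e): fails — Rcd but no z with Rcz and Rzd.

(c)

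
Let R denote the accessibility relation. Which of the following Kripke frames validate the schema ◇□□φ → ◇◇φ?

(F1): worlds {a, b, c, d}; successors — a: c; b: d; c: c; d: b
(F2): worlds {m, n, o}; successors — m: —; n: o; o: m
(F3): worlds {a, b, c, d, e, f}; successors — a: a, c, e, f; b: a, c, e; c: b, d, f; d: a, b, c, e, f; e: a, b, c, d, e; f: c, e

(F3)

Frame correspondent (Sahlqvist): ∀x ∀y (xRy → ∃w (yR²w ∧ xR²w)) — i.e. a generalized confluence (Geach) condition.
(F1): fails — bRd but no w with dR²w and bR²w.
(F2): fails — nRo but no w with oR²w and nR²w.
(F3): holds.
Valid on: (F3).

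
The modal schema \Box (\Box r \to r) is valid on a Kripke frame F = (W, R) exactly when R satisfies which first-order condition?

This schema is the T□ axiom.
It corresponds to shift-reflexivity: \forall x \forall y (Rxy \to Ryy).

shift-reflexivity: \forall x \forall y (Rxy \to Ryy)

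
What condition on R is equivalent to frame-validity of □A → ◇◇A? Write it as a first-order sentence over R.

This is a Sahlqvist (Geach-type) schema ◇^0□^1A → □^0◇^2A.
Minimal-valuation argument: fix x; take any y with xR^0y and any z with xR^0z. Set V(A) to the set of worlds R-reachable from y in exactly 1 step. Then □^1A holds at y, so the antecedent holds at x; validity forces ◇^2A at z, giving a w with zR^2w and yR^1w.
First-order correspondent: ∀x ∃w (xRw ∧ xR²w).

∀x ∃w (xRw ∧ xR²w)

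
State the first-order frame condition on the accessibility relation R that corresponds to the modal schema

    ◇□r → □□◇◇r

This is a Sahlqvist (Geach-type) schema ◇^1□^1r → □^2◇^2r.
Minimal-valuation argument: fix x; take any y with xR^1y and any z with xR^2z. Set V(r) to the set of worlds R-reachable from y in exactly 1 step. Then □^1r holds at y, so the antecedent holds at x; validity forces ◇^2r at z, giving a w with zR^2w and yR^1w.
First-order correspondent: ∀x ∀y ∀z ((xRy ∧ xR²z) → ∃w (yRw ∧ zR²w)).

∀x ∀y ∀z ((xRy ∧ xR²z) → ∃w (yRw ∧ zR²w))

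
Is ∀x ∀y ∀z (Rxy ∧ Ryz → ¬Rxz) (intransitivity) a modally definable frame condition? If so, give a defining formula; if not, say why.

Any modally definable frame class is closed under surjective bounded morphisms.
The 7-cycle (worlds w0,w1,w2,w3,w4,w5,w6 with w0→w1→w2→w3→w4→w5→w6→w0) is intransitive. Mapping every world to a single reflexive point • is a surjective bounded morphism; the reflexive point is not intransitive (R••∧R•• but R••).
So the class is not modally definable.

No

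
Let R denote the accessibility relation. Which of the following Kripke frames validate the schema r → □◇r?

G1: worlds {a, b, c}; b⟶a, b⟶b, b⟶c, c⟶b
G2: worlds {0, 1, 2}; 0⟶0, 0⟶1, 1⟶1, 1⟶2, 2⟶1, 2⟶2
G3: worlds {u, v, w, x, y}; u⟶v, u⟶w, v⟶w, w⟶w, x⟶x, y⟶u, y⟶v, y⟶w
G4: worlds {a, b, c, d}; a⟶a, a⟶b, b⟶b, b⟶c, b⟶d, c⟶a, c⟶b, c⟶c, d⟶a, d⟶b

none

Frame correspondent (Sahlqvist): ∀x ∀y (Rxy → Ryx) — i.e. symmetry.
G1: fails — Rba but not Rab.
G2: fails — R01 but not R10.
G3: fails — Ruv but not Rvu.
G4: fails — Rab but not Rba.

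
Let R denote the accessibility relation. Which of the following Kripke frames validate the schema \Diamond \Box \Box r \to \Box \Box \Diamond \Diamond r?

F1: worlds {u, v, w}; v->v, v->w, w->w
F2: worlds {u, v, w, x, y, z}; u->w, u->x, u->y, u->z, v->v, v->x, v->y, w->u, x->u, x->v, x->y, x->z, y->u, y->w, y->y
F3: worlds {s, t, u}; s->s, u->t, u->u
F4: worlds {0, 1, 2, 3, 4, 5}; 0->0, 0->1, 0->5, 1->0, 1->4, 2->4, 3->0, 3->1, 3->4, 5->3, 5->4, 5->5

F1

Frame correspondent (Sahlqvist): \forall x \forall y \forall z ((xRy \wedge x R^2 z) \to \exists w (y R^2 w \wedge z R^2 w)) — i.e. a generalized confluence (Geach) condition.
F1: satisfies the condition.
F2: fails — uRw, uR²z but no t with wR²t and zR²t.
F3: fails — uRt, uR²t but no w with tR²w and tR²w.
F4: fails — 0R0, 0R²4 but no w with 0R²w and 4R²w.
Valid on: F1.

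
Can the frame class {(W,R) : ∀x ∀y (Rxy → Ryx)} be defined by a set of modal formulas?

Yes — defined by p → □◇p

Yes: it is symmetry, defined by the B schema p → □◇p.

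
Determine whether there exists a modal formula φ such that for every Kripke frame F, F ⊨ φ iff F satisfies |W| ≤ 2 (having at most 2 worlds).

If a class were modally definable it would be closed under disjoint unions (Goldblatt–Thomason).
Any modal formula valid on each of 3 disjoint one-world frames is valid on their disjoint union (validity is preserved under disjoint unions). Each one-world frame has |W|=1≤2, but the union has |W|=3.
So the class is not modally definable.

No — not modally definable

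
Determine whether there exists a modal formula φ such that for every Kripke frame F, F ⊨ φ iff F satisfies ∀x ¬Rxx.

Any modally definable frame class is closed under surjective bounded morphisms.
The 3-cycle (worlds 0,1,2 with 0→1→2→0) is irreflexive, and the map sending every world to a single reflexive point • is a surjective bounded morphism (forth: every edge maps to (•,•); back: every world has a successor). So any modal formula valid on the 3-cycle is also valid on the reflexive point, which is not irreflexive.
So the class is not modally definable.

Not definable by any modal formula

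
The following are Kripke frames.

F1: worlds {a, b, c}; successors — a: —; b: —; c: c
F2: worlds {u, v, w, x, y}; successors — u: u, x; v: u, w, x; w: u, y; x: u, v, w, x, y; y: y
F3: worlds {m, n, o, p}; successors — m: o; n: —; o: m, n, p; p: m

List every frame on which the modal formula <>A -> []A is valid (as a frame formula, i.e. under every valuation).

Frame correspondent (Sahlqvist): forall x forall y forall z (Rxy & Rxz -> y = z) — i.e. partial functionality.
F1: ✓.
F2: fails — u sees both u and x.
F3: fails — o sees both m and n.

F1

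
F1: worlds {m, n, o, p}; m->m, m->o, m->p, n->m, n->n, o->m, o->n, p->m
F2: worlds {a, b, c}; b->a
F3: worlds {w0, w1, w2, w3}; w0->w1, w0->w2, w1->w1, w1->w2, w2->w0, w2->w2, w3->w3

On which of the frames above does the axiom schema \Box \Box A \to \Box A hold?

F1, F3

This is the axiom for density; its first-order frame correspondent is \forall x \forall y (Rxy \to \exists z (Rxz \wedge Rzy)).
F1: condition met.
F2: fails — Rba but no z with Rbz and Rza.
F3: condition met.
Valid on: F1, F3.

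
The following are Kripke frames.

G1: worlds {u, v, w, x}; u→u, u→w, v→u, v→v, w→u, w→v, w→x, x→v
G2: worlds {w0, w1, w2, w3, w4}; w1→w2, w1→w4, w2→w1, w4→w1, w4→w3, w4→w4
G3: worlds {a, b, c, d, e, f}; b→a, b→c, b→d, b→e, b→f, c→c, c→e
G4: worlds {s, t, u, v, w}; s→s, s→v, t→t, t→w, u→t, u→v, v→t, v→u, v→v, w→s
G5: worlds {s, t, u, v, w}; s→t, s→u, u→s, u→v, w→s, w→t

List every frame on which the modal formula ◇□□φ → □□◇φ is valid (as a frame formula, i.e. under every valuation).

This is the axiom for a generalized confluence (Geach) condition; its first-order frame correspondent is ∀x ∀y ∀z ((xRy ∧ xR²z) → ∃w (yR²w ∧ zRw)).
G1: ✓.
G2: fails — w1Rw2, w1R²w3 but no w with w2R²w and w3Rw.
G3: fails — bRa, bR²c but no w with aR²w and cRw.
G4: fails — tRw, tR²t but no w* with wR²w* and tRw*.
G5: fails — sRt, sR²s but no w* with tR²w* and sRw*.
Valid on: G1.

G1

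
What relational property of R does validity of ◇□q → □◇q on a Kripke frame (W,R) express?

This is the .2 axiom.
It corresponds to convergence: ∀x ∀y ∀z (Rxy ∧ Rxz → ∃w (Ryw ∧ Rzw)).

convergence: ∀x ∀y ∀z (Rxy ∧ Rxz → ∃w (Ryw ∧ Rzw))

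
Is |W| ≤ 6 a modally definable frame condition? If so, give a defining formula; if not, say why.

Modal frame validity is preserved under disjoint unions.
Any modal formula valid on each of 7 disjoint one-world frames is valid on their disjoint union (validity is preserved under disjoint unions). Each one-world frame has |W|=1≤6, but the union has |W|=7.
So the class is not modally definable.

No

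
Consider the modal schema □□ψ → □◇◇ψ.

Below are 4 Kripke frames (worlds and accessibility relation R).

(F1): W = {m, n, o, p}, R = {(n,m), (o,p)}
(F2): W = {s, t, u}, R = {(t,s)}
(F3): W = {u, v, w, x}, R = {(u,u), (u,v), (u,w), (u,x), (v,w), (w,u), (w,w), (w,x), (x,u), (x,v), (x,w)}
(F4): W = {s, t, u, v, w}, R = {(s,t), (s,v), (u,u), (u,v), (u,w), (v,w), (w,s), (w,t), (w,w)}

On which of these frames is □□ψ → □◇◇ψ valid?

Frame correspondent (Sahlqvist): ∀x ∀z (xRz → ∃w (xR²w ∧ zR²w)) — i.e. a generalized confluence (Geach) condition.
(F1): fails — nRm but no w with nR²w and mR²w.
(F2): fails — tRs but no w with tR²w and sR²w.
(F3): ✓.
(F4): fails — sRt but no w* with sR²w* and tR²w*.

(F3)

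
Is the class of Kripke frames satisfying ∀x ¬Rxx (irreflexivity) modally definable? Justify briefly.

Any modally definable frame class is closed under surjective bounded morphisms.
The 5-cycle (worlds a,b,c,d,e with a→b→c→d→e→a) is irreflexive, and the map sending every world to a single reflexive point • is a surjective bounded morphism (forth: every edge maps to (•,•); back: every world has a successor). So any modal formula valid on the 5-cycle is also valid on the reflexive point, which is not irreflexive.
Hence irreflexivity is not modally definable.

No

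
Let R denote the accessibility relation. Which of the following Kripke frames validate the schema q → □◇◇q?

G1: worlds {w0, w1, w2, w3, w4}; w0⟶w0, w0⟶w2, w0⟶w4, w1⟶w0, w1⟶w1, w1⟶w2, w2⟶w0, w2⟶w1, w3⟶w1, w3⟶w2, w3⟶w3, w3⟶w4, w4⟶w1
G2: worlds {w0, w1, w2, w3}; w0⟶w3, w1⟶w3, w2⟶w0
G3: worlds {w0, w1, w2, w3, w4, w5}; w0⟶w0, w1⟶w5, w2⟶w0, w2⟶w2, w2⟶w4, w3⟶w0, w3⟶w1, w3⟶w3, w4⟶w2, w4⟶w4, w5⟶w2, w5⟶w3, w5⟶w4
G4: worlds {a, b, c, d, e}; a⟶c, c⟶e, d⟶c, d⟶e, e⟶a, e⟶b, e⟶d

none

The schema corresponds to a generalized confluence (Geach) condition: ∀x ∀z (xRz → ∃w (x = w ∧ zR²w)).
G1: fails — w3Rw1 but no w with w3=w and w1R²w.
G2: fails — w0Rw3 but no w with w0=w and w3R²w.
G3: fails — w2Rw0 but no w with w2=w and w0R²w.
G4: fails — dRe but no w with d=w and eR²w.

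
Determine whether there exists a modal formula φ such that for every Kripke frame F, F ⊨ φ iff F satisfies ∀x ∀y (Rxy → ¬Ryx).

No

Any modally definable frame class is closed under surjective bounded morphisms.
The 5-cycle (worlds w0,w1,w2,w3,w4 with w0→w1→w2→w3→w4→w0) is asymmetric. Mapping every world to a single reflexive point • is a surjective bounded morphism, and the reflexive point is not asymmetric (R•• but asymmetry requires ¬R••).
So no modal formula (or set of formulas) defines exactly the asymmetric frames.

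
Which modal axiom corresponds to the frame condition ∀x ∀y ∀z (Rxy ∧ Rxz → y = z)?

The condition is partial functionality. The CD schema ◇p → □p defines it.
Suppose ◇p→□p is valid. Take Rxy, Rxz and set V(p)={y}. Then ◇p at x, so □p at x, so p at z, i.e. z=y.

◇p → □p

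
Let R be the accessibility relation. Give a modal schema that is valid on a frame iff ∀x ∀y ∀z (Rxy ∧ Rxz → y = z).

◇s → □s

This is partial functionality; the standard corresponding axiom is CD: ◇s → □s.
Suppose ◇s→□s is valid. Take Rxy, Rxz and set V(s)={y}. Then ◇s at x, so □s at x, so s at z, i.e. z=y.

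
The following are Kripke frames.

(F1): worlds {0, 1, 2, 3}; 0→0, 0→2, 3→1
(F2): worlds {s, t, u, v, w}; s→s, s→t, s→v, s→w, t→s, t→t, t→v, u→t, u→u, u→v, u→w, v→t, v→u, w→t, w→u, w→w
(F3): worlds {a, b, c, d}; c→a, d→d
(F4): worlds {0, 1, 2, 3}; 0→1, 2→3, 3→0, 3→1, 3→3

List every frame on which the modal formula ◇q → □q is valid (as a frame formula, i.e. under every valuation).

Frame correspondent (Sahlqvist): ∀x ∀y ∀z (Rxy ∧ Rxz → y = z) — i.e. partial functionality.
(F1): fails — 0 sees both 0 and 2.
(F2): fails — s sees both s and t.
(F3): ✓.
(F4): fails — 3 sees both 0 and 1.

(F3)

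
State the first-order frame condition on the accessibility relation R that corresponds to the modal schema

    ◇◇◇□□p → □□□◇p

This is a Sahlqvist (Geach-type) schema ◇^3□^2p → □^3◇^1p.
Minimal-valuation argument: fix x; take any y with xR^3y and any z with xR^3z. Set V(p) to the set of worlds R-reachable from y in exactly 2 steps. Then □^2p holds at y, so the antecedent holds at x; validity forces ◇^1p at z, giving a w with zR^1w and yR^2w.
First-order correspondent: ∀x ∀y ∀z ((xR³y ∧ xR³z) → ∃w (yR²w ∧ zRw)).

∀x ∀y ∀z ((xR³y ∧ xR³z) → ∃w (yR²w ∧ zRw))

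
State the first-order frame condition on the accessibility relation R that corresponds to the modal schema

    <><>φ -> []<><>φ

forall x forall y forall z ((x R^2 y & xRz) -> exists w (y = w & z R^2 w))

This is a Sahlqvist (Geach-type) schema ◇^2□^0φ → □^1◇^2φ.
Minimal-valuation argument: fix x; take any y with xR^2y and any z with xR^1z. Set V(φ) to the set of worlds R-reachable from y in exactly 0 steps. Then □^0φ holds at y, so the antecedent holds at x; validity forces ◇^2φ at z, giving a w with zR^2w and yR^0w.
First-order correspondent: forall x forall y forall z ((x R^2 y & xRz) -> exists w (y = w & z R^2 w)).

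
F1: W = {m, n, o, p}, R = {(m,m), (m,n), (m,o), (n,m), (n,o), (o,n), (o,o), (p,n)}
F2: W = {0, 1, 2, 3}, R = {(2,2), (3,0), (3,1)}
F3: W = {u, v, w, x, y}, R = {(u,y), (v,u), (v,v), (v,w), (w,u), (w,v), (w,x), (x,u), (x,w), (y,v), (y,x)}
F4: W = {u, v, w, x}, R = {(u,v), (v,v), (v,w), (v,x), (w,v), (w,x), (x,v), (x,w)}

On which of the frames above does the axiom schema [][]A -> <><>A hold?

This is the axiom for a generalized confluence (Geach) condition; its first-order frame correspondent is forall x exists w (x R^2 w & x R^2 w).
F1: condition met.
F2: fails — at 0 but no w with 0R²w and 0R²w.
F3: condition met.
F4: condition met.

F1, F3, F4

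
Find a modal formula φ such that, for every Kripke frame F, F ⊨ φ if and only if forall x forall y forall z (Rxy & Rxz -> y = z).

◇s → □s

This is partial functionality; the standard corresponding axiom is CD: ◇s → □s.
Suppose ◇s→□s is valid. Take Rxy, Rxz and set V(s)={y}. Then ◇s at x, so □s at x, so s at z, i.e. z=y.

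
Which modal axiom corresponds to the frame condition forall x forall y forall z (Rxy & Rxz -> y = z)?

◇p → □p

This is partial functionality; the standard corresponding axiom is CD: ◇p → □p.
Suppose ◇p→□p is valid. Take Rxy, Rxz and set V(p)={y}. Then ◇p at x, so □p at x, so p at z, i.e. z=y.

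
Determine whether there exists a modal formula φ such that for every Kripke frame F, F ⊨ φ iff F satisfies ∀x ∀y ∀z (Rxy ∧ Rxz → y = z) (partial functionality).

This is a Sahlqvist condition; the CD axiom ◇p → □p defines it.

Yes — defined by ◇p → □p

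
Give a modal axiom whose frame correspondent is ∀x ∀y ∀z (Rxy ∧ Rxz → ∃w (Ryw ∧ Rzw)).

A defining formula is ◇□p → □◇p (the .2 axiom).

◇□p → □◇p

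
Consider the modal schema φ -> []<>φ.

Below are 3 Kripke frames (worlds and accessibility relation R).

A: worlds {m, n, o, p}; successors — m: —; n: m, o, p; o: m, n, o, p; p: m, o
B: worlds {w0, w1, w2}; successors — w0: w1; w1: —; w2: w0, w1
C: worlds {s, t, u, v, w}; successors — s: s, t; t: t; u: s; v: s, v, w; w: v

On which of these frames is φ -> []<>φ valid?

none

The schema corresponds to symmetry: forall x forall y (Rxy -> Ryx).
A: fails — Rom but not Rmo.
B: fails — Rw0w1 but not Rw1w0.
C: fails — Rus but not Rsu.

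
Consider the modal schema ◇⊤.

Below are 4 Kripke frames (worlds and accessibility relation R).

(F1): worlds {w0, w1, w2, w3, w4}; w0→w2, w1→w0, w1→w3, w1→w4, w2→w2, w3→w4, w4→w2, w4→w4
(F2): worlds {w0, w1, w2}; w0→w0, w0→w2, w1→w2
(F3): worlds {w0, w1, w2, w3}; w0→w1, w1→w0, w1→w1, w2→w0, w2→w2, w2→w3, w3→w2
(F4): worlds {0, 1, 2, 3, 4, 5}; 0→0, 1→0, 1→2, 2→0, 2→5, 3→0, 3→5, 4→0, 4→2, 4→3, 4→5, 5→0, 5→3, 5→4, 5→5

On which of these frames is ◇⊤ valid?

(F1), (F3), (F4)

The schema corresponds to seriality: ∀x ∃y Rxy.
(F1): holds.
(F2): fails — world w2 has no successor.
(F3): holds.
(F4): holds.
Valid on: (F1), (F3), (F4).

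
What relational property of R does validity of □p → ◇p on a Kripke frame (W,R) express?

seriality

Suppose □p→◇p is valid. At any x set V(p)=W. Then □p at x, so ◇p at x, so x has a successor.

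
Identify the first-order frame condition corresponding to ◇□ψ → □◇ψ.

convergence: ∀x ∀y ∀z (Rxy ∧ Rxz → ∃w (Ryw ∧ Rzw))

Suppose ◇□ψ→□◇ψ is valid. Take Rxy, Rxz and set V(ψ)={w : Ryw}. Then □ψ at y so ◇□ψ at x, so □◇ψ at x, so ◇ψ at z, giving w with Rzw and Ryw.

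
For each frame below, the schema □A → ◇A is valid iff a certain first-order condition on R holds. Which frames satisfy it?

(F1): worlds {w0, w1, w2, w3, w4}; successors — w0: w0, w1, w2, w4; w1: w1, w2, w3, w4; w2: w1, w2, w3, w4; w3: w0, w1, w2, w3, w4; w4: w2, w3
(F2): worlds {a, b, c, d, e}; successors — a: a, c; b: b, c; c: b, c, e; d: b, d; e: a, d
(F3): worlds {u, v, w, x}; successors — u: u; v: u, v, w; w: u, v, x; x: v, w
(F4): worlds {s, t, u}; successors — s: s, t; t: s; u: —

(F1), (F2), (F3)

Frame correspondent (Sahlqvist): ∀x ∃y Rxy — i.e. seriality.
(F1): ✓.
(F2): ✓.
(F3): ✓.
(F4): fails — world u has no successor.
Valid on: (F1), (F2), (F3).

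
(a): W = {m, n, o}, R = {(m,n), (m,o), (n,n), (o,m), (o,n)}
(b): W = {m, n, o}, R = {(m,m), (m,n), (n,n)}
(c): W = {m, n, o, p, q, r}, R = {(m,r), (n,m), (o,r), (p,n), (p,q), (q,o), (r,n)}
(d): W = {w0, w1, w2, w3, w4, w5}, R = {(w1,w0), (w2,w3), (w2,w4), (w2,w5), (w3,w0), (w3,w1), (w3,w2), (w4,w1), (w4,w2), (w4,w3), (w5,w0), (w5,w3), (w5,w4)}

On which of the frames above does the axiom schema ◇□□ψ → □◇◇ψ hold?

Frame correspondent (Sahlqvist): ∀x ∀y ∀z ((xRy ∧ xRz) → ∃w (yR²w ∧ zR²w)) — i.e. a generalized confluence (Geach) condition.
(a): ✓.
(b): ✓.
(c): ✓.
(d): fails — w1Rw0, w1Rw0 but no w with w0R²w and w0R²w.

(a), (b), (c)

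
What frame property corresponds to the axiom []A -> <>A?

seriality

Suppose □A→◇A is valid. At any x set V(A)=W. Then □A at x, so ◇A at x, so x has a successor.
Conversely, on a frame with seriality the schema holds at every world under every valuation.
Frame condition: forall x exists y Rxy.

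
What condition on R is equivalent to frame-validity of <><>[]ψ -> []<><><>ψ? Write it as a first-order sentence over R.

forall x forall y forall z ((x R^2 y & xRz) -> exists w (yRw & z R^3 w))

This is a Sahlqvist (Geach-type) schema ◇^2□^1ψ → □^1◇^3ψ.
Minimal-valuation argument: fix x; take any y with xR^2y and any z with xR^1z. Set V(ψ) to the set of worlds R-reachable from y in exactly 1 step. Then □^1ψ holds at y, so the antecedent holds at x; validity forces ◇^3ψ at z, giving a w with zR^3w and yR^1w.
First-order correspondent: forall x forall y forall z ((x R^2 y & xRz) -> exists w (yRw & z R^3 w)).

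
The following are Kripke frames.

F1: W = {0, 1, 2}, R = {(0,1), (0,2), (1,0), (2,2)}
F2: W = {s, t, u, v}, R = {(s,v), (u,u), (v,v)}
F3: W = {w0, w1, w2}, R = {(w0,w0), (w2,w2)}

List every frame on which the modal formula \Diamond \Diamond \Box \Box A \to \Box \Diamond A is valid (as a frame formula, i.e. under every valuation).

Frame correspondent (Sahlqvist): \forall x \forall y \forall z ((x R^2 y \wedge xRz) \to \exists w (y R^2 w \wedge zRw)) — i.e. a generalized confluence (Geach) condition.
F1: fails — 0R²2, 0R1 but no w with 2R²w and 1Rw.
F2: holds.
F3: holds.

F2, F3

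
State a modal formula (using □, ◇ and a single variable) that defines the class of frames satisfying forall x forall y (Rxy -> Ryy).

A defining formula is □(□q → q) (the T□ axiom).
Suppose □(□q→q) is valid. Take Rxy and set V(q)={w : Ryw}. Then at y, □q holds; since □(□q→q) at x, □q→q at y, so q at y, i.e. Ryy.

□(□q → q)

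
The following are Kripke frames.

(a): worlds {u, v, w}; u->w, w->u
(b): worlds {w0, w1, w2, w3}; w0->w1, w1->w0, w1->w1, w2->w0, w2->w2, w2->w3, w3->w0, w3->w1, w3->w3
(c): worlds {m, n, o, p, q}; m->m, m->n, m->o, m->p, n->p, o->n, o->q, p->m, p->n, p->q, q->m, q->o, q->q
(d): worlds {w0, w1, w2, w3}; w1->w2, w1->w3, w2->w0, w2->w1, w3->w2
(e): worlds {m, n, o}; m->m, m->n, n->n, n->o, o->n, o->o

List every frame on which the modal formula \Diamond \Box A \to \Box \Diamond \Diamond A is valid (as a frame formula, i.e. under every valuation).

(b), (e)

This is the axiom for a generalized confluence (Geach) condition; its first-order frame correspondent is \forall x \forall y \forall z ((xRy \wedge xRz) \to \exists w (yRw \wedge z R^2 w)).
(a): fails — uRw, uRw but no t with wRt and wR²t.
(b): satisfies the condition.
(c): fails — mRn, mRn but no w with nRw and nR²w.
(d): fails — w1Rw2, w1Rw2 but no w with w2Rw and w2R²w.
(e): satisfies the condition.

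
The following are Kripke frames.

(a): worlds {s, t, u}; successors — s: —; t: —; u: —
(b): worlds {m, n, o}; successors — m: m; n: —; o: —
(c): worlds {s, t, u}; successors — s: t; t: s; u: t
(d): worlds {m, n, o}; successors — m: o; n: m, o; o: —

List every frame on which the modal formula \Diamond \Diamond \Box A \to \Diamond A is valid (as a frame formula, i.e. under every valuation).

(a), (b), (c)

This is the axiom for a generalized confluence (Geach) condition; its first-order frame correspondent is \forall x \forall y (x R^2 y \to \exists w (yRw \wedge xRw)).
(a): holds.
(b): holds.
(c): holds.
(d): fails — nR²o but no w with oRw and nRw.
Valid on: (a), (b), (c).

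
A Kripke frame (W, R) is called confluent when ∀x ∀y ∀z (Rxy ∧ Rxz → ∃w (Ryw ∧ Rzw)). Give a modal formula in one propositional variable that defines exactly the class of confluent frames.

◇□ψ → □◇ψ

This is convergence; the standard corresponding axiom is .2: ◇□ψ → □◇ψ.
Suppose ◇□ψ→□◇ψ is valid. Take Rxy, Rxz and set V(ψ)={w : Ryw}. Then □ψ at y so ◇□ψ at x, so □◇ψ at x, so ◇ψ at z, giving w with Rzw and Ryw.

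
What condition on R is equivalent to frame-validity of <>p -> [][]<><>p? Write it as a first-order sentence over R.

This is a Sahlqvist (Geach-type) schema ◇^1□^0p → □^2◇^2p.
Minimal-valuation argument: fix x; take any y with xR^1y and any z with xR^2z. Set V(p) to the set of worlds R-reachable from y in exactly 0 steps. Then □^0p holds at y, so the antecedent holds at x; validity forces ◇^2p at z, giving a w with zR^2w and yR^0w.
First-order correspondent: forall x forall y forall z ((xRy & x R^2 z) -> exists w (y = w & z R^2 w)).

forall x forall y forall z ((xRy & x R^2 z) -> exists w (y = w & z R^2 w))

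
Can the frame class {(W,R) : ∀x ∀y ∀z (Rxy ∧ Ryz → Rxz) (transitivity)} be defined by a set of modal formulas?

Definable; □r → □□r defines it

The condition is transitivity. A defining modal formula is □r → □□r.
Suppose □r→□□r is valid. Take Rxy, Ryz and set V(r)={w : Rxw}. Then □r at x, so □□r at x, so □r at y, so r at z, i.e. Rxz.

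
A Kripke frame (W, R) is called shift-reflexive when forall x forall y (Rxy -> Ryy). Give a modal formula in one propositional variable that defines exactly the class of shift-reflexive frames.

This is shift-reflexivity; the standard corresponding axiom is T□: □(□q → q).
Suppose □(□q→q) is valid. Take Rxy and set V(q)={w : Ryw}. Then at y, □q holds; since □(□q→q) at x, □q→q at y, so q at y, i.e. Ryy.

□(□q → q)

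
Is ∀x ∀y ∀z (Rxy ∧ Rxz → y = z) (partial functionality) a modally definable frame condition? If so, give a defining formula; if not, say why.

The condition is partial functionality. A defining modal formula is ◇q → □q.

Yes — defined by ◇q → □q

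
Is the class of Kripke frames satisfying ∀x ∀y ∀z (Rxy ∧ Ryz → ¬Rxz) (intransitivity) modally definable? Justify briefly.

If a class were modally definable it would be closed under surjective bounded morphisms (Goldblatt–Thomason).
The 3-cycle (worlds a,b,c with a→b→c→a) is intransitive. Mapping every world to a single reflexive point • is a surjective bounded morphism; the reflexive point is not intransitive (R••∧R•• but R••).
So the class is not modally definable.

No — not modally definable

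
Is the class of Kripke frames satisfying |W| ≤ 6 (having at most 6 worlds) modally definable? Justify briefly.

Any modally definable frame class is closed under disjoint unions.
Any modal formula valid on each of 7 disjoint one-world frames is valid on their disjoint union (validity is preserved under disjoint unions). Each one-world frame has |W|=1≤6, but the union has |W|=7.
Hence having at most 6 worlds is not modally definable.

Not modally definable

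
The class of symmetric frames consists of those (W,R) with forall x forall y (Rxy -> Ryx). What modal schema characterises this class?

A defining formula is s → □◇s (the B axiom).
Suppose s→□◇s is valid. Take Rxy and set V(s)={x}. Then s at x, so □◇s at x, so ◇s at y, so some z with Ryz has s; z=x, i.e. Ryx.

s → □◇s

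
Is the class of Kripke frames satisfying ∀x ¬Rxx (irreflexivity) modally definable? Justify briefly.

No

Any modally definable frame class is closed under surjective bounded morphisms.
The 5-cycle (worlds w0,w1,w2,w3,w4 with w0→w1→w2→w3→w4→w0) is irreflexive, and the map sending every world to a single reflexive point • is a surjective bounded morphism (forth: every edge maps to (•,•); back: every world has a successor). So any modal formula valid on the 5-cycle is also valid on the reflexive point, which is not irreflexive.
So no modal formula (or set of formulas) defines exactly the irreflexive frames.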